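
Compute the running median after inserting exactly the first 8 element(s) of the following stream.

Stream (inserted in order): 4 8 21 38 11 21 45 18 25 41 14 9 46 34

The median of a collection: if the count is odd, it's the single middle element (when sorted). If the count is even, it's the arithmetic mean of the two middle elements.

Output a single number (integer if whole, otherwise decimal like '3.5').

Step 1: insert 4 -> lo=[4] (size 1, max 4) hi=[] (size 0) -> median=4
Step 2: insert 8 -> lo=[4] (size 1, max 4) hi=[8] (size 1, min 8) -> median=6
Step 3: insert 21 -> lo=[4, 8] (size 2, max 8) hi=[21] (size 1, min 21) -> median=8
Step 4: insert 38 -> lo=[4, 8] (size 2, max 8) hi=[21, 38] (size 2, min 21) -> median=14.5
Step 5: insert 11 -> lo=[4, 8, 11] (size 3, max 11) hi=[21, 38] (size 2, min 21) -> median=11
Step 6: insert 21 -> lo=[4, 8, 11] (size 3, max 11) hi=[21, 21, 38] (size 3, min 21) -> median=16
Step 7: insert 45 -> lo=[4, 8, 11, 21] (size 4, max 21) hi=[21, 38, 45] (size 3, min 21) -> median=21
Step 8: insert 18 -> lo=[4, 8, 11, 18] (size 4, max 18) hi=[21, 21, 38, 45] (size 4, min 21) -> median=19.5

Answer: 19.5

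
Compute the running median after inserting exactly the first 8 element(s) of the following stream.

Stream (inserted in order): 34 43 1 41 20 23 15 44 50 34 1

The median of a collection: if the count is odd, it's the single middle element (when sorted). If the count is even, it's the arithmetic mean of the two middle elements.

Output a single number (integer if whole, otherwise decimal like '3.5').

Answer: 28.5

Derivation:
Step 1: insert 34 -> lo=[34] (size 1, max 34) hi=[] (size 0) -> median=34
Step 2: insert 43 -> lo=[34] (size 1, max 34) hi=[43] (size 1, min 43) -> median=38.5
Step 3: insert 1 -> lo=[1, 34] (size 2, max 34) hi=[43] (size 1, min 43) -> median=34
Step 4: insert 41 -> lo=[1, 34] (size 2, max 34) hi=[41, 43] (size 2, min 41) -> median=37.5
Step 5: insert 20 -> lo=[1, 20, 34] (size 3, max 34) hi=[41, 43] (size 2, min 41) -> median=34
Step 6: insert 23 -> lo=[1, 20, 23] (size 3, max 23) hi=[34, 41, 43] (size 3, min 34) -> median=28.5
Step 7: insert 15 -> lo=[1, 15, 20, 23] (size 4, max 23) hi=[34, 41, 43] (size 3, min 34) -> median=23
Step 8: insert 44 -> lo=[1, 15, 20, 23] (size 4, max 23) hi=[34, 41, 43, 44] (size 4, min 34) -> median=28.5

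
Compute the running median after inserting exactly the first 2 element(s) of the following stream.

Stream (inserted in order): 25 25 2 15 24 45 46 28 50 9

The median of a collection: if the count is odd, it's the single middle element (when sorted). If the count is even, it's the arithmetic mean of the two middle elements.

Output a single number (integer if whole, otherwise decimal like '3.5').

Step 1: insert 25 -> lo=[25] (size 1, max 25) hi=[] (size 0) -> median=25
Step 2: insert 25 -> lo=[25] (size 1, max 25) hi=[25] (size 1, min 25) -> median=25

Answer: 25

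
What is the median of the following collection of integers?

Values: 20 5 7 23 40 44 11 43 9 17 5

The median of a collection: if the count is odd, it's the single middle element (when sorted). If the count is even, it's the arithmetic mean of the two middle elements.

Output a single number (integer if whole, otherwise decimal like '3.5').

Answer: 17

Derivation:
Step 1: insert 20 -> lo=[20] (size 1, max 20) hi=[] (size 0) -> median=20
Step 2: insert 5 -> lo=[5] (size 1, max 5) hi=[20] (size 1, min 20) -> median=12.5
Step 3: insert 7 -> lo=[5, 7] (size 2, max 7) hi=[20] (size 1, min 20) -> median=7
Step 4: insert 23 -> lo=[5, 7] (size 2, max 7) hi=[20, 23] (size 2, min 20) -> median=13.5
Step 5: insert 40 -> lo=[5, 7, 20] (size 3, max 20) hi=[23, 40] (size 2, min 23) -> median=20
Step 6: insert 44 -> lo=[5, 7, 20] (size 3, max 20) hi=[23, 40, 44] (size 3, min 23) -> median=21.5
Step 7: insert 11 -> lo=[5, 7, 11, 20] (size 4, max 20) hi=[23, 40, 44] (size 3, min 23) -> median=20
Step 8: insert 43 -> lo=[5, 7, 11, 20] (size 4, max 20) hi=[23, 40, 43, 44] (size 4, min 23) -> median=21.5
Step 9: insert 9 -> lo=[5, 7, 9, 11, 20] (size 5, max 20) hi=[23, 40, 43, 44] (size 4, min 23) -> median=20
Step 10: insert 17 -> lo=[5, 7, 9, 11, 17] (size 5, max 17) hi=[20, 23, 40, 43, 44] (size 5, min 20) -> median=18.5
Step 11: insert 5 -> lo=[5, 5, 7, 9, 11, 17] (size 6, max 17) hi=[20, 23, 40, 43, 44] (size 5, min 20) -> median=17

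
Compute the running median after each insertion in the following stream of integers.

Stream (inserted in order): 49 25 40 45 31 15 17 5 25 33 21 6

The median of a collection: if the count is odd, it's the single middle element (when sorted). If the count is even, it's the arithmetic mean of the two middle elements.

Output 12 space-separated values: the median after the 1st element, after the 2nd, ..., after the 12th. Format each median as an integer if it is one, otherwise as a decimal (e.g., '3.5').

Step 1: insert 49 -> lo=[49] (size 1, max 49) hi=[] (size 0) -> median=49
Step 2: insert 25 -> lo=[25] (size 1, max 25) hi=[49] (size 1, min 49) -> median=37
Step 3: insert 40 -> lo=[25, 40] (size 2, max 40) hi=[49] (size 1, min 49) -> median=40
Step 4: insert 45 -> lo=[25, 40] (size 2, max 40) hi=[45, 49] (size 2, min 45) -> median=42.5
Step 5: insert 31 -> lo=[25, 31, 40] (size 3, max 40) hi=[45, 49] (size 2, min 45) -> median=40
Step 6: insert 15 -> lo=[15, 25, 31] (size 3, max 31) hi=[40, 45, 49] (size 3, min 40) -> median=35.5
Step 7: insert 17 -> lo=[15, 17, 25, 31] (size 4, max 31) hi=[40, 45, 49] (size 3, min 40) -> median=31
Step 8: insert 5 -> lo=[5, 15, 17, 25] (size 4, max 25) hi=[31, 40, 45, 49] (size 4, min 31) -> median=28
Step 9: insert 25 -> lo=[5, 15, 17, 25, 25] (size 5, max 25) hi=[31, 40, 45, 49] (size 4, min 31) -> median=25
Step 10: insert 33 -> lo=[5, 15, 17, 25, 25] (size 5, max 25) hi=[31, 33, 40, 45, 49] (size 5, min 31) -> median=28
Step 11: insert 21 -> lo=[5, 15, 17, 21, 25, 25] (size 6, max 25) hi=[31, 33, 40, 45, 49] (size 5, min 31) -> median=25
Step 12: insert 6 -> lo=[5, 6, 15, 17, 21, 25] (size 6, max 25) hi=[25, 31, 33, 40, 45, 49] (size 6, min 25) -> median=25

Answer: 49 37 40 42.5 40 35.5 31 28 25 28 25 25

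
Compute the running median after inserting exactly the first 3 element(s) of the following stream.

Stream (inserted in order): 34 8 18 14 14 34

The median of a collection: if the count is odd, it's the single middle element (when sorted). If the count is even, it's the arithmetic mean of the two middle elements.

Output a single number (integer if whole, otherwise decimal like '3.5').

Step 1: insert 34 -> lo=[34] (size 1, max 34) hi=[] (size 0) -> median=34
Step 2: insert 8 -> lo=[8] (size 1, max 8) hi=[34] (size 1, min 34) -> median=21
Step 3: insert 18 -> lo=[8, 18] (size 2, max 18) hi=[34] (size 1, min 34) -> median=18

Answer: 18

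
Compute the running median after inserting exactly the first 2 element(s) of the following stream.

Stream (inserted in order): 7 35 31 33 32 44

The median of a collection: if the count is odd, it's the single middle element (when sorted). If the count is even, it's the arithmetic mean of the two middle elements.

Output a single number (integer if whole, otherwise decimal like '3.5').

Answer: 21

Derivation:
Step 1: insert 7 -> lo=[7] (size 1, max 7) hi=[] (size 0) -> median=7
Step 2: insert 35 -> lo=[7] (size 1, max 7) hi=[35] (size 1, min 35) -> median=21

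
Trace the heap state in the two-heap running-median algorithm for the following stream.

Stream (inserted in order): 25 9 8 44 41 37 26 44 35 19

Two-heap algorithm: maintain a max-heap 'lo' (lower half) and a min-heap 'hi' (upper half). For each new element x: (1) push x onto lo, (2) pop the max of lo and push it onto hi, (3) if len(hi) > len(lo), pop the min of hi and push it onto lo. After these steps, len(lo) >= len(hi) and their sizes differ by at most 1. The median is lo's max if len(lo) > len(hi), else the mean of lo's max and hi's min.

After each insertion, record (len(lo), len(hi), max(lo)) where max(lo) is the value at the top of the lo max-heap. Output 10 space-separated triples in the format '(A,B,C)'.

Step 1: insert 25 -> lo=[25] hi=[] -> (len(lo)=1, len(hi)=0, max(lo)=25)
Step 2: insert 9 -> lo=[9] hi=[25] -> (len(lo)=1, len(hi)=1, max(lo)=9)
Step 3: insert 8 -> lo=[8, 9] hi=[25] -> (len(lo)=2, len(hi)=1, max(lo)=9)
Step 4: insert 44 -> lo=[8, 9] hi=[25, 44] -> (len(lo)=2, len(hi)=2, max(lo)=9)
Step 5: insert 41 -> lo=[8, 9, 25] hi=[41, 44] -> (len(lo)=3, len(hi)=2, max(lo)=25)
Step 6: insert 37 -> lo=[8, 9, 25] hi=[37, 41, 44] -> (len(lo)=3, len(hi)=3, max(lo)=25)
Step 7: insert 26 -> lo=[8, 9, 25, 26] hi=[37, 41, 44] -> (len(lo)=4, len(hi)=3, max(lo)=26)
Step 8: insert 44 -> lo=[8, 9, 25, 26] hi=[37, 41, 44, 44] -> (len(lo)=4, len(hi)=4, max(lo)=26)
Step 9: insert 35 -> lo=[8, 9, 25, 26, 35] hi=[37, 41, 44, 44] -> (len(lo)=5, len(hi)=4, max(lo)=35)
Step 10: insert 19 -> lo=[8, 9, 19, 25, 26] hi=[35, 37, 41, 44, 44] -> (len(lo)=5, len(hi)=5, max(lo)=26)

Answer: (1,0,25) (1,1,9) (2,1,9) (2,2,9) (3,2,25) (3,3,25) (4,3,26) (4,4,26) (5,4,35) (5,5,26)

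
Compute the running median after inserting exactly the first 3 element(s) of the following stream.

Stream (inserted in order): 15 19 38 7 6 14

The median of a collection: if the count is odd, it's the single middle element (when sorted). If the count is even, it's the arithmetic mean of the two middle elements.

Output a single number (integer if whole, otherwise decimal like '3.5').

Answer: 19

Derivation:
Step 1: insert 15 -> lo=[15] (size 1, max 15) hi=[] (size 0) -> median=15
Step 2: insert 19 -> lo=[15] (size 1, max 15) hi=[19] (size 1, min 19) -> median=17
Step 3: insert 38 -> lo=[15, 19] (size 2, max 19) hi=[38] (size 1, min 38) -> median=19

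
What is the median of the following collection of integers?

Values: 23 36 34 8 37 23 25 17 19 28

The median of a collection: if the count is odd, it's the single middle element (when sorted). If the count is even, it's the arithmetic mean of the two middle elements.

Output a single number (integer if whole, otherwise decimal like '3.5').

Step 1: insert 23 -> lo=[23] (size 1, max 23) hi=[] (size 0) -> median=23
Step 2: insert 36 -> lo=[23] (size 1, max 23) hi=[36] (size 1, min 36) -> median=29.5
Step 3: insert 34 -> lo=[23, 34] (size 2, max 34) hi=[36] (size 1, min 36) -> median=34
Step 4: insert 8 -> lo=[8, 23] (size 2, max 23) hi=[34, 36] (size 2, min 34) -> median=28.5
Step 5: insert 37 -> lo=[8, 23, 34] (size 3, max 34) hi=[36, 37] (size 2, min 36) -> median=34
Step 6: insert 23 -> lo=[8, 23, 23] (size 3, max 23) hi=[34, 36, 37] (size 3, min 34) -> median=28.5
Step 7: insert 25 -> lo=[8, 23, 23, 25] (size 4, max 25) hi=[34, 36, 37] (size 3, min 34) -> median=25
Step 8: insert 17 -> lo=[8, 17, 23, 23] (size 4, max 23) hi=[25, 34, 36, 37] (size 4, min 25) -> median=24
Step 9: insert 19 -> lo=[8, 17, 19, 23, 23] (size 5, max 23) hi=[25, 34, 36, 37] (size 4, min 25) -> median=23
Step 10: insert 28 -> lo=[8, 17, 19, 23, 23] (size 5, max 23) hi=[25, 28, 34, 36, 37] (size 5, min 25) -> median=24

Answer: 24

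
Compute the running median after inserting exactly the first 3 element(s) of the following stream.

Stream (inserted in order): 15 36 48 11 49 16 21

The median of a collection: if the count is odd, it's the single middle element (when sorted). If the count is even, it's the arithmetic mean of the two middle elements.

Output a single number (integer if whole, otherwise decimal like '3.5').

Answer: 36

Derivation:
Step 1: insert 15 -> lo=[15] (size 1, max 15) hi=[] (size 0) -> median=15
Step 2: insert 36 -> lo=[15] (size 1, max 15) hi=[36] (size 1, min 36) -> median=25.5
Step 3: insert 48 -> lo=[15, 36] (size 2, max 36) hi=[48] (size 1, min 48) -> median=36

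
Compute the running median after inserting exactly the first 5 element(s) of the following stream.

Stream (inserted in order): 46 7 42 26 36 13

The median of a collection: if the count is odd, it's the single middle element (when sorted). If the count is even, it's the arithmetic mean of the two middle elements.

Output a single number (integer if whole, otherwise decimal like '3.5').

Answer: 36

Derivation:
Step 1: insert 46 -> lo=[46] (size 1, max 46) hi=[] (size 0) -> median=46
Step 2: insert 7 -> lo=[7] (size 1, max 7) hi=[46] (size 1, min 46) -> median=26.5
Step 3: insert 42 -> lo=[7, 42] (size 2, max 42) hi=[46] (size 1, min 46) -> median=42
Step 4: insert 26 -> lo=[7, 26] (size 2, max 26) hi=[42, 46] (size 2, min 42) -> median=34
Step 5: insert 36 -> lo=[7, 26, 36] (size 3, max 36) hi=[42, 46] (size 2, min 42) -> median=36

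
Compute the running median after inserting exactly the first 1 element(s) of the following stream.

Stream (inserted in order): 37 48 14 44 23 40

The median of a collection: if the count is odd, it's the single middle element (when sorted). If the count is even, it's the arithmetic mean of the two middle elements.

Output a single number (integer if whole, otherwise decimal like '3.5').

Step 1: insert 37 -> lo=[37] (size 1, max 37) hi=[] (size 0) -> median=37

Answer: 37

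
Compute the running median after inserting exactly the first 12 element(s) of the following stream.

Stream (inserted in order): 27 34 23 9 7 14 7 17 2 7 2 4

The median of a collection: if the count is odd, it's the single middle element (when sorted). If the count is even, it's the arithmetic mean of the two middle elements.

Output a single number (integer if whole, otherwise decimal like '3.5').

Step 1: insert 27 -> lo=[27] (size 1, max 27) hi=[] (size 0) -> median=27
Step 2: insert 34 -> lo=[27] (size 1, max 27) hi=[34] (size 1, min 34) -> median=30.5
Step 3: insert 23 -> lo=[23, 27] (size 2, max 27) hi=[34] (size 1, min 34) -> median=27
Step 4: insert 9 -> lo=[9, 23] (size 2, max 23) hi=[27, 34] (size 2, min 27) -> median=25
Step 5: insert 7 -> lo=[7, 9, 23] (size 3, max 23) hi=[27, 34] (size 2, min 27) -> median=23
Step 6: insert 14 -> lo=[7, 9, 14] (size 3, max 14) hi=[23, 27, 34] (size 3, min 23) -> median=18.5
Step 7: insert 7 -> lo=[7, 7, 9, 14] (size 4, max 14) hi=[23, 27, 34] (size 3, min 23) -> median=14
Step 8: insert 17 -> lo=[7, 7, 9, 14] (size 4, max 14) hi=[17, 23, 27, 34] (size 4, min 17) -> median=15.5
Step 9: insert 2 -> lo=[2, 7, 7, 9, 14] (size 5, max 14) hi=[17, 23, 27, 34] (size 4, min 17) -> median=14
Step 10: insert 7 -> lo=[2, 7, 7, 7, 9] (size 5, max 9) hi=[14, 17, 23, 27, 34] (size 5, min 14) -> median=11.5
Step 11: insert 2 -> lo=[2, 2, 7, 7, 7, 9] (size 6, max 9) hi=[14, 17, 23, 27, 34] (size 5, min 14) -> median=9
Step 12: insert 4 -> lo=[2, 2, 4, 7, 7, 7] (size 6, max 7) hi=[9, 14, 17, 23, 27, 34] (size 6, min 9) -> median=8

Answer: 8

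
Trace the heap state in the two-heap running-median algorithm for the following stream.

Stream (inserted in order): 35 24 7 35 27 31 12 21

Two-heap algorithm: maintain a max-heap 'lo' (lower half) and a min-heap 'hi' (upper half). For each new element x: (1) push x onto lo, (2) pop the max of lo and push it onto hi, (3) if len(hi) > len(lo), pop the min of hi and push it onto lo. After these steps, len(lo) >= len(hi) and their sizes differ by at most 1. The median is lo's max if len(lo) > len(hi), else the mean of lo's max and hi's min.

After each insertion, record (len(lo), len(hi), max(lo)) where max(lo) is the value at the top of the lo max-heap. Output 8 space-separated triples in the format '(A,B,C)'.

Answer: (1,0,35) (1,1,24) (2,1,24) (2,2,24) (3,2,27) (3,3,27) (4,3,27) (4,4,24)

Derivation:
Step 1: insert 35 -> lo=[35] hi=[] -> (len(lo)=1, len(hi)=0, max(lo)=35)
Step 2: insert 24 -> lo=[24] hi=[35] -> (len(lo)=1, len(hi)=1, max(lo)=24)
Step 3: insert 7 -> lo=[7, 24] hi=[35] -> (len(lo)=2, len(hi)=1, max(lo)=24)
Step 4: insert 35 -> lo=[7, 24] hi=[35, 35] -> (len(lo)=2, len(hi)=2, max(lo)=24)
Step 5: insert 27 -> lo=[7, 24, 27] hi=[35, 35] -> (len(lo)=3, len(hi)=2, max(lo)=27)
Step 6: insert 31 -> lo=[7, 24, 27] hi=[31, 35, 35] -> (len(lo)=3, len(hi)=3, max(lo)=27)
Step 7: insert 12 -> lo=[7, 12, 24, 27] hi=[31, 35, 35] -> (len(lo)=4, len(hi)=3, max(lo)=27)
Step 8: insert 21 -> lo=[7, 12, 21, 24] hi=[27, 31, 35, 35] -> (len(lo)=4, len(hi)=4, max(lo)=24)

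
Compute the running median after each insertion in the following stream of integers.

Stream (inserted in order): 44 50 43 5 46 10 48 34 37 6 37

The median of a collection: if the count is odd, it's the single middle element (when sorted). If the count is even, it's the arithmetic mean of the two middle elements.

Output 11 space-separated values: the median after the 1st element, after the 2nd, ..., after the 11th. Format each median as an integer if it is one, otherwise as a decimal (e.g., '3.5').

Answer: 44 47 44 43.5 44 43.5 44 43.5 43 40 37

Derivation:
Step 1: insert 44 -> lo=[44] (size 1, max 44) hi=[] (size 0) -> median=44
Step 2: insert 50 -> lo=[44] (size 1, max 44) hi=[50] (size 1, min 50) -> median=47
Step 3: insert 43 -> lo=[43, 44] (size 2, max 44) hi=[50] (size 1, min 50) -> median=44
Step 4: insert 5 -> lo=[5, 43] (size 2, max 43) hi=[44, 50] (size 2, min 44) -> median=43.5
Step 5: insert 46 -> lo=[5, 43, 44] (size 3, max 44) hi=[46, 50] (size 2, min 46) -> median=44
Step 6: insert 10 -> lo=[5, 10, 43] (size 3, max 43) hi=[44, 46, 50] (size 3, min 44) -> median=43.5
Step 7: insert 48 -> lo=[5, 10, 43, 44] (size 4, max 44) hi=[46, 48, 50] (size 3, min 46) -> median=44
Step 8: insert 34 -> lo=[5, 10, 34, 43] (size 4, max 43) hi=[44, 46, 48, 50] (size 4, min 44) -> median=43.5
Step 9: insert 37 -> lo=[5, 10, 34, 37, 43] (size 5, max 43) hi=[44, 46, 48, 50] (size 4, min 44) -> median=43
Step 10: insert 6 -> lo=[5, 6, 10, 34, 37] (size 5, max 37) hi=[43, 44, 46, 48, 50] (size 5, min 43) -> median=40
Step 11: insert 37 -> lo=[5, 6, 10, 34, 37, 37] (size 6, max 37) hi=[43, 44, 46, 48, 50] (size 5, min 43) -> median=37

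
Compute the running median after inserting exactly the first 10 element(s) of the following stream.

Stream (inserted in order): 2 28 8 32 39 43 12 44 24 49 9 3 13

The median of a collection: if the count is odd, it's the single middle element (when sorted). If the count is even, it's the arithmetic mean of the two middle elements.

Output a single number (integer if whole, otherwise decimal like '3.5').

Answer: 30

Derivation:
Step 1: insert 2 -> lo=[2] (size 1, max 2) hi=[] (size 0) -> median=2
Step 2: insert 28 -> lo=[2] (size 1, max 2) hi=[28] (size 1, min 28) -> median=15
Step 3: insert 8 -> lo=[2, 8] (size 2, max 8) hi=[28] (size 1, min 28) -> median=8
Step 4: insert 32 -> lo=[2, 8] (size 2, max 8) hi=[28, 32] (size 2, min 28) -> median=18
Step 5: insert 39 -> lo=[2, 8, 28] (size 3, max 28) hi=[32, 39] (size 2, min 32) -> median=28
Step 6: insert 43 -> lo=[2, 8, 28] (size 3, max 28) hi=[32, 39, 43] (size 3, min 32) -> median=30
Step 7: insert 12 -> lo=[2, 8, 12, 28] (size 4, max 28) hi=[32, 39, 43] (size 3, min 32) -> median=28
Step 8: insert 44 -> lo=[2, 8, 12, 28] (size 4, max 28) hi=[32, 39, 43, 44] (size 4, min 32) -> median=30
Step 9: insert 24 -> lo=[2, 8, 12, 24, 28] (size 5, max 28) hi=[32, 39, 43, 44] (size 4, min 32) -> median=28
Step 10: insert 49 -> lo=[2, 8, 12, 24, 28] (size 5, max 28) hi=[32, 39, 43, 44, 49] (size 5, min 32) -> median=30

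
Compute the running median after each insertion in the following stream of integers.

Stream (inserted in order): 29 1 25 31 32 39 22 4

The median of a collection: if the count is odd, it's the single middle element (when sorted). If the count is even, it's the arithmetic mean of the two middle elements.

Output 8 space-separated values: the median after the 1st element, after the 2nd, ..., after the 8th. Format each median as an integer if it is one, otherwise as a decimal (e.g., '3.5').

Answer: 29 15 25 27 29 30 29 27

Derivation:
Step 1: insert 29 -> lo=[29] (size 1, max 29) hi=[] (size 0) -> median=29
Step 2: insert 1 -> lo=[1] (size 1, max 1) hi=[29] (size 1, min 29) -> median=15
Step 3: insert 25 -> lo=[1, 25] (size 2, max 25) hi=[29] (size 1, min 29) -> median=25
Step 4: insert 31 -> lo=[1, 25] (size 2, max 25) hi=[29, 31] (size 2, min 29) -> median=27
Step 5: insert 32 -> lo=[1, 25, 29] (size 3, max 29) hi=[31, 32] (size 2, min 31) -> median=29
Step 6: insert 39 -> lo=[1, 25, 29] (size 3, max 29) hi=[31, 32, 39] (size 3, min 31) -> median=30
Step 7: insert 22 -> lo=[1, 22, 25, 29] (size 4, max 29) hi=[31, 32, 39] (size 3, min 31) -> median=29
Step 8: insert 4 -> lo=[1, 4, 22, 25] (size 4, max 25) hi=[29, 31, 32, 39] (size 4, min 29) -> median=27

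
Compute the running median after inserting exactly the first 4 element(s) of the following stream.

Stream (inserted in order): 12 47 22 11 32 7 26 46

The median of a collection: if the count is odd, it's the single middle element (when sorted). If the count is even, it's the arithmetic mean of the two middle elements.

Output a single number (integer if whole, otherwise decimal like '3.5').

Step 1: insert 12 -> lo=[12] (size 1, max 12) hi=[] (size 0) -> median=12
Step 2: insert 47 -> lo=[12] (size 1, max 12) hi=[47] (size 1, min 47) -> median=29.5
Step 3: insert 22 -> lo=[12, 22] (size 2, max 22) hi=[47] (size 1, min 47) -> median=22
Step 4: insert 11 -> lo=[11, 12] (size 2, max 12) hi=[22, 47] (size 2, min 22) -> median=17

Answer: 17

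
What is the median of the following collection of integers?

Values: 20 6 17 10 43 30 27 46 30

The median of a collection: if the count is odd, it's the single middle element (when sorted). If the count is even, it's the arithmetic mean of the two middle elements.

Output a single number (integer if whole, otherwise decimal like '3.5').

Answer: 27

Derivation:
Step 1: insert 20 -> lo=[20] (size 1, max 20) hi=[] (size 0) -> median=20
Step 2: insert 6 -> lo=[6] (size 1, max 6) hi=[20] (size 1, min 20) -> median=13
Step 3: insert 17 -> lo=[6, 17] (size 2, max 17) hi=[20] (size 1, min 20) -> median=17
Step 4: insert 10 -> lo=[6, 10] (size 2, max 10) hi=[17, 20] (size 2, min 17) -> median=13.5
Step 5: insert 43 -> lo=[6, 10, 17] (size 3, max 17) hi=[20, 43] (size 2, min 20) -> median=17
Step 6: insert 30 -> lo=[6, 10, 17] (size 3, max 17) hi=[20, 30, 43] (size 3, min 20) -> median=18.5
Step 7: insert 27 -> lo=[6, 10, 17, 20] (size 4, max 20) hi=[27, 30, 43] (size 3, min 27) -> median=20
Step 8: insert 46 -> lo=[6, 10, 17, 20] (size 4, max 20) hi=[27, 30, 43, 46] (size 4, min 27) -> median=23.5
Step 9: insert 30 -> lo=[6, 10, 17, 20, 27] (size 5, max 27) hi=[30, 30, 43, 46] (size 4, min 30) -> median=27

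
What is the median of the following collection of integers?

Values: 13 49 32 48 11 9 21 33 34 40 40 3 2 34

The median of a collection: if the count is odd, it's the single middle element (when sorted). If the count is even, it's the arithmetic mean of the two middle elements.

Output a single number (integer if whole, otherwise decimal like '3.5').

Step 1: insert 13 -> lo=[13] (size 1, max 13) hi=[] (size 0) -> median=13
Step 2: insert 49 -> lo=[13] (size 1, max 13) hi=[49] (size 1, min 49) -> median=31
Step 3: insert 32 -> lo=[13, 32] (size 2, max 32) hi=[49] (size 1, min 49) -> median=32
Step 4: insert 48 -> lo=[13, 32] (size 2, max 32) hi=[48, 49] (size 2, min 48) -> median=40
Step 5: insert 11 -> lo=[11, 13, 32] (size 3, max 32) hi=[48, 49] (size 2, min 48) -> median=32
Step 6: insert 9 -> lo=[9, 11, 13] (size 3, max 13) hi=[32, 48, 49] (size 3, min 32) -> median=22.5
Step 7: insert 21 -> lo=[9, 11, 13, 21] (size 4, max 21) hi=[32, 48, 49] (size 3, min 32) -> median=21
Step 8: insert 33 -> lo=[9, 11, 13, 21] (size 4, max 21) hi=[32, 33, 48, 49] (size 4, min 32) -> median=26.5
Step 9: insert 34 -> lo=[9, 11, 13, 21, 32] (size 5, max 32) hi=[33, 34, 48, 49] (size 4, min 33) -> median=32
Step 10: insert 40 -> lo=[9, 11, 13, 21, 32] (size 5, max 32) hi=[33, 34, 40, 48, 49] (size 5, min 33) -> median=32.5
Step 11: insert 40 -> lo=[9, 11, 13, 21, 32, 33] (size 6, max 33) hi=[34, 40, 40, 48, 49] (size 5, min 34) -> median=33
Step 12: insert 3 -> lo=[3, 9, 11, 13, 21, 32] (size 6, max 32) hi=[33, 34, 40, 40, 48, 49] (size 6, min 33) -> median=32.5
Step 13: insert 2 -> lo=[2, 3, 9, 11, 13, 21, 32] (size 7, max 32) hi=[33, 34, 40, 40, 48, 49] (size 6, min 33) -> median=32
Step 14: insert 34 -> lo=[2, 3, 9, 11, 13, 21, 32] (size 7, max 32) hi=[33, 34, 34, 40, 40, 48, 49] (size 7, min 33) -> median=32.5

Answer: 32.5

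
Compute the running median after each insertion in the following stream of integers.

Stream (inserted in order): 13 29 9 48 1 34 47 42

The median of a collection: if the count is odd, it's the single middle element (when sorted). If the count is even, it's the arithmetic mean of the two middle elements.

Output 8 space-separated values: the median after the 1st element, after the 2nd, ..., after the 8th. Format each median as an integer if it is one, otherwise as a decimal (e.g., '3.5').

Answer: 13 21 13 21 13 21 29 31.5

Derivation:
Step 1: insert 13 -> lo=[13] (size 1, max 13) hi=[] (size 0) -> median=13
Step 2: insert 29 -> lo=[13] (size 1, max 13) hi=[29] (size 1, min 29) -> median=21
Step 3: insert 9 -> lo=[9, 13] (size 2, max 13) hi=[29] (size 1, min 29) -> median=13
Step 4: insert 48 -> lo=[9, 13] (size 2, max 13) hi=[29, 48] (size 2, min 29) -> median=21
Step 5: insert 1 -> lo=[1, 9, 13] (size 3, max 13) hi=[29, 48] (size 2, min 29) -> median=13
Step 6: insert 34 -> lo=[1, 9, 13] (size 3, max 13) hi=[29, 34, 48] (size 3, min 29) -> median=21
Step 7: insert 47 -> lo=[1, 9, 13, 29] (size 4, max 29) hi=[34, 47, 48] (size 3, min 34) -> median=29
Step 8: insert 42 -> lo=[1, 9, 13, 29] (size 4, max 29) hi=[34, 42, 47, 48] (size 4, min 34) -> median=31.5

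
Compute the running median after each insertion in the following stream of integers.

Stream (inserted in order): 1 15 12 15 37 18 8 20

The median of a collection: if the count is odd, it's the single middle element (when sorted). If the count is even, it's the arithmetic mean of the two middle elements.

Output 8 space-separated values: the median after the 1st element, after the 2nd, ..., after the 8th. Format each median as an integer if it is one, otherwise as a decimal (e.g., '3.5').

Answer: 1 8 12 13.5 15 15 15 15

Derivation:
Step 1: insert 1 -> lo=[1] (size 1, max 1) hi=[] (size 0) -> median=1
Step 2: insert 15 -> lo=[1] (size 1, max 1) hi=[15] (size 1, min 15) -> median=8
Step 3: insert 12 -> lo=[1, 12] (size 2, max 12) hi=[15] (size 1, min 15) -> median=12
Step 4: insert 15 -> lo=[1, 12] (size 2, max 12) hi=[15, 15] (size 2, min 15) -> median=13.5
Step 5: insert 37 -> lo=[1, 12, 15] (size 3, max 15) hi=[15, 37] (size 2, min 15) -> median=15
Step 6: insert 18 -> lo=[1, 12, 15] (size 3, max 15) hi=[15, 18, 37] (size 3, min 15) -> median=15
Step 7: insert 8 -> lo=[1, 8, 12, 15] (size 4, max 15) hi=[15, 18, 37] (size 3, min 15) -> median=15
Step 8: insert 20 -> lo=[1, 8, 12, 15] (size 4, max 15) hi=[15, 18, 20, 37] (size 4, min 15) -> median=15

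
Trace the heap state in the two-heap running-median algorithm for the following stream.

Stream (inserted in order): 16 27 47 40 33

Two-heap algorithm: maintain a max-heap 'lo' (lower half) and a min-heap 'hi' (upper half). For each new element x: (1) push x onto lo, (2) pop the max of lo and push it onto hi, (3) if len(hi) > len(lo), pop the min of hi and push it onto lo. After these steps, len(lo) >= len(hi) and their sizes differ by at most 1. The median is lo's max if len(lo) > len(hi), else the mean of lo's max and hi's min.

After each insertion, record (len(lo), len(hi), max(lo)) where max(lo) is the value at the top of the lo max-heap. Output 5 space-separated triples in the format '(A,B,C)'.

Step 1: insert 16 -> lo=[16] hi=[] -> (len(lo)=1, len(hi)=0, max(lo)=16)
Step 2: insert 27 -> lo=[16] hi=[27] -> (len(lo)=1, len(hi)=1, max(lo)=16)
Step 3: insert 47 -> lo=[16, 27] hi=[47] -> (len(lo)=2, len(hi)=1, max(lo)=27)
Step 4: insert 40 -> lo=[16, 27] hi=[40, 47] -> (len(lo)=2, len(hi)=2, max(lo)=27)
Step 5: insert 33 -> lo=[16, 27, 33] hi=[40, 47] -> (len(lo)=3, len(hi)=2, max(lo)=33)

Answer: (1,0,16) (1,1,16) (2,1,27) (2,2,27) (3,2,33)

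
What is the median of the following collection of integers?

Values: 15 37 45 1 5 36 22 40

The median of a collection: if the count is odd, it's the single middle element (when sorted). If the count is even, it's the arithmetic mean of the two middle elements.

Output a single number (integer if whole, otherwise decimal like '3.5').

Answer: 29

Derivation:
Step 1: insert 15 -> lo=[15] (size 1, max 15) hi=[] (size 0) -> median=15
Step 2: insert 37 -> lo=[15] (size 1, max 15) hi=[37] (size 1, min 37) -> median=26
Step 3: insert 45 -> lo=[15, 37] (size 2, max 37) hi=[45] (size 1, min 45) -> median=37
Step 4: insert 1 -> lo=[1, 15] (size 2, max 15) hi=[37, 45] (size 2, min 37) -> median=26
Step 5: insert 5 -> lo=[1, 5, 15] (size 3, max 15) hi=[37, 45] (size 2, min 37) -> median=15
Step 6: insert 36 -> lo=[1, 5, 15] (size 3, max 15) hi=[36, 37, 45] (size 3, min 36) -> median=25.5
Step 7: insert 22 -> lo=[1, 5, 15, 22] (size 4, max 22) hi=[36, 37, 45] (size 3, min 36) -> median=22
Step 8: insert 40 -> lo=[1, 5, 15, 22] (size 4, max 22) hi=[36, 37, 40, 45] (size 4, min 36) -> median=29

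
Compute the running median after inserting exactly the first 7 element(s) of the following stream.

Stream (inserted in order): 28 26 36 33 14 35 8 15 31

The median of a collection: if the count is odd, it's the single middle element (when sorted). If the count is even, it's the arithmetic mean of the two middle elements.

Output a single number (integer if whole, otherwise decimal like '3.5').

Answer: 28

Derivation:
Step 1: insert 28 -> lo=[28] (size 1, max 28) hi=[] (size 0) -> median=28
Step 2: insert 26 -> lo=[26] (size 1, max 26) hi=[28] (size 1, min 28) -> median=27
Step 3: insert 36 -> lo=[26, 28] (size 2, max 28) hi=[36] (size 1, min 36) -> median=28
Step 4: insert 33 -> lo=[26, 28] (size 2, max 28) hi=[33, 36] (size 2, min 33) -> median=30.5
Step 5: insert 14 -> lo=[14, 26, 28] (size 3, max 28) hi=[33, 36] (size 2, min 33) -> median=28
Step 6: insert 35 -> lo=[14, 26, 28] (size 3, max 28) hi=[33, 35, 36] (size 3, min 33) -> median=30.5
Step 7: insert 8 -> lo=[8, 14, 26, 28] (size 4, max 28) hi=[33, 35, 36] (size 3, min 33) -> median=28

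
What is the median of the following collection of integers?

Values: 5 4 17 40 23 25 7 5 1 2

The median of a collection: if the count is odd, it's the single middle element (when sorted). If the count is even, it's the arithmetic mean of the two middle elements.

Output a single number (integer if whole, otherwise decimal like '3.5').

Step 1: insert 5 -> lo=[5] (size 1, max 5) hi=[] (size 0) -> median=5
Step 2: insert 4 -> lo=[4] (size 1, max 4) hi=[5] (size 1, min 5) -> median=4.5
Step 3: insert 17 -> lo=[4, 5] (size 2, max 5) hi=[17] (size 1, min 17) -> median=5
Step 4: insert 40 -> lo=[4, 5] (size 2, max 5) hi=[17, 40] (size 2, min 17) -> median=11
Step 5: insert 23 -> lo=[4, 5, 17] (size 3, max 17) hi=[23, 40] (size 2, min 23) -> median=17
Step 6: insert 25 -> lo=[4, 5, 17] (size 3, max 17) hi=[23, 25, 40] (size 3, min 23) -> median=20
Step 7: insert 7 -> lo=[4, 5, 7, 17] (size 4, max 17) hi=[23, 25, 40] (size 3, min 23) -> median=17
Step 8: insert 5 -> lo=[4, 5, 5, 7] (size 4, max 7) hi=[17, 23, 25, 40] (size 4, min 17) -> median=12
Step 9: insert 1 -> lo=[1, 4, 5, 5, 7] (size 5, max 7) hi=[17, 23, 25, 40] (size 4, min 17) -> median=7
Step 10: insert 2 -> lo=[1, 2, 4, 5, 5] (size 5, max 5) hi=[7, 17, 23, 25, 40] (size 5, min 7) -> median=6

Answer: 6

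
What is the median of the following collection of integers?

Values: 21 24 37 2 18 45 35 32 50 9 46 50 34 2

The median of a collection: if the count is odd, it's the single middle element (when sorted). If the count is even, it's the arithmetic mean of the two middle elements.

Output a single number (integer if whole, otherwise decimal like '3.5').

Answer: 33

Derivation:
Step 1: insert 21 -> lo=[21] (size 1, max 21) hi=[] (size 0) -> median=21
Step 2: insert 24 -> lo=[21] (size 1, max 21) hi=[24] (size 1, min 24) -> median=22.5
Step 3: insert 37 -> lo=[21, 24] (size 2, max 24) hi=[37] (size 1, min 37) -> median=24
Step 4: insert 2 -> lo=[2, 21] (size 2, max 21) hi=[24, 37] (size 2, min 24) -> median=22.5
Step 5: insert 18 -> lo=[2, 18, 21] (size 3, max 21) hi=[24, 37] (size 2, min 24) -> median=21
Step 6: insert 45 -> lo=[2, 18, 21] (size 3, max 21) hi=[24, 37, 45] (size 3, min 24) -> median=22.5
Step 7: insert 35 -> lo=[2, 18, 21, 24] (size 4, max 24) hi=[35, 37, 45] (size 3, min 35) -> median=24
Step 8: insert 32 -> lo=[2, 18, 21, 24] (size 4, max 24) hi=[32, 35, 37, 45] (size 4, min 32) -> median=28
Step 9: insert 50 -> lo=[2, 18, 21, 24, 32] (size 5, max 32) hi=[35, 37, 45, 50] (size 4, min 35) -> median=32
Step 10: insert 9 -> lo=[2, 9, 18, 21, 24] (size 5, max 24) hi=[32, 35, 37, 45, 50] (size 5, min 32) -> median=28
Step 11: insert 46 -> lo=[2, 9, 18, 21, 24, 32] (size 6, max 32) hi=[35, 37, 45, 46, 50] (size 5, min 35) -> median=32
Step 12: insert 50 -> lo=[2, 9, 18, 21, 24, 32] (size 6, max 32) hi=[35, 37, 45, 46, 50, 50] (size 6, min 35) -> median=33.5
Step 13: insert 34 -> lo=[2, 9, 18, 21, 24, 32, 34] (size 7, max 34) hi=[35, 37, 45, 46, 50, 50] (size 6, min 35) -> median=34
Step 14: insert 2 -> lo=[2, 2, 9, 18, 21, 24, 32] (size 7, max 32) hi=[34, 35, 37, 45, 46, 50, 50] (size 7, min 34) -> median=33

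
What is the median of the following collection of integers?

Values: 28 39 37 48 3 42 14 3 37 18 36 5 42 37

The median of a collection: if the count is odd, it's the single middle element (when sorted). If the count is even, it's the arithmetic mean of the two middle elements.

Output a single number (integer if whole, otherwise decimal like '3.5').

Answer: 36.5

Derivation:
Step 1: insert 28 -> lo=[28] (size 1, max 28) hi=[] (size 0) -> median=28
Step 2: insert 39 -> lo=[28] (size 1, max 28) hi=[39] (size 1, min 39) -> median=33.5
Step 3: insert 37 -> lo=[28, 37] (size 2, max 37) hi=[39] (size 1, min 39) -> median=37
Step 4: insert 48 -> lo=[28, 37] (size 2, max 37) hi=[39, 48] (size 2, min 39) -> median=38
Step 5: insert 3 -> lo=[3, 28, 37] (size 3, max 37) hi=[39, 48] (size 2, min 39) -> median=37
Step 6: insert 42 -> lo=[3, 28, 37] (size 3, max 37) hi=[39, 42, 48] (size 3, min 39) -> median=38
Step 7: insert 14 -> lo=[3, 14, 28, 37] (size 4, max 37) hi=[39, 42, 48] (size 3, min 39) -> median=37
Step 8: insert 3 -> lo=[3, 3, 14, 28] (size 4, max 28) hi=[37, 39, 42, 48] (size 4, min 37) -> median=32.5
Step 9: insert 37 -> lo=[3, 3, 14, 28, 37] (size 5, max 37) hi=[37, 39, 42, 48] (size 4, min 37) -> median=37
Step 10: insert 18 -> lo=[3, 3, 14, 18, 28] (size 5, max 28) hi=[37, 37, 39, 42, 48] (size 5, min 37) -> median=32.5
Step 11: insert 36 -> lo=[3, 3, 14, 18, 28, 36] (size 6, max 36) hi=[37, 37, 39, 42, 48] (size 5, min 37) -> median=36
Step 12: insert 5 -> lo=[3, 3, 5, 14, 18, 28] (size 6, max 28) hi=[36, 37, 37, 39, 42, 48] (size 6, min 36) -> median=32
Step 13: insert 42 -> lo=[3, 3, 5, 14, 18, 28, 36] (size 7, max 36) hi=[37, 37, 39, 42, 42, 48] (size 6, min 37) -> median=36
Step 14: insert 37 -> lo=[3, 3, 5, 14, 18, 28, 36] (size 7, max 36) hi=[37, 37, 37, 39, 42, 42, 48] (size 7, min 37) -> median=36.5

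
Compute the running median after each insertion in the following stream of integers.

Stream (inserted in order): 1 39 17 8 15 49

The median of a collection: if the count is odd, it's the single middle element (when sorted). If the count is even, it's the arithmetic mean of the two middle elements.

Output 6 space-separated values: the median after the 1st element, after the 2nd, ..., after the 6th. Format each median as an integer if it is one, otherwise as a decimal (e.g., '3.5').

Answer: 1 20 17 12.5 15 16

Derivation:
Step 1: insert 1 -> lo=[1] (size 1, max 1) hi=[] (size 0) -> median=1
Step 2: insert 39 -> lo=[1] (size 1, max 1) hi=[39] (size 1, min 39) -> median=20
Step 3: insert 17 -> lo=[1, 17] (size 2, max 17) hi=[39] (size 1, min 39) -> median=17
Step 4: insert 8 -> lo=[1, 8] (size 2, max 8) hi=[17, 39] (size 2, min 17) -> median=12.5
Step 5: insert 15 -> lo=[1, 8, 15] (size 3, max 15) hi=[17, 39] (size 2, min 17) -> median=15
Step 6: insert 49 -> lo=[1, 8, 15] (size 3, max 15) hi=[17, 39, 49] (size 3, min 17) -> median=16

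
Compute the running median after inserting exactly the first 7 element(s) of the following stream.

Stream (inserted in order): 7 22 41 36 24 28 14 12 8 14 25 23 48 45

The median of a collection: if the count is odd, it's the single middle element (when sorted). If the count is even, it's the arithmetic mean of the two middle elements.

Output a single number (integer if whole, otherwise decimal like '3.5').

Step 1: insert 7 -> lo=[7] (size 1, max 7) hi=[] (size 0) -> median=7
Step 2: insert 22 -> lo=[7] (size 1, max 7) hi=[22] (size 1, min 22) -> median=14.5
Step 3: insert 41 -> lo=[7, 22] (size 2, max 22) hi=[41] (size 1, min 41) -> median=22
Step 4: insert 36 -> lo=[7, 22] (size 2, max 22) hi=[36, 41] (size 2, min 36) -> median=29
Step 5: insert 24 -> lo=[7, 22, 24] (size 3, max 24) hi=[36, 41] (size 2, min 36) -> median=24
Step 6: insert 28 -> lo=[7, 22, 24] (size 3, max 24) hi=[28, 36, 41] (size 3, min 28) -> median=26
Step 7: insert 14 -> lo=[7, 14, 22, 24] (size 4, max 24) hi=[28, 36, 41] (size 3, min 28) -> median=24

Answer: 24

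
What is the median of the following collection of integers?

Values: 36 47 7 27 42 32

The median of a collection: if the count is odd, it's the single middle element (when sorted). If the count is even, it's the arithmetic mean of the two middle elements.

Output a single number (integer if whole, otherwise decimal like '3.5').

Step 1: insert 36 -> lo=[36] (size 1, max 36) hi=[] (size 0) -> median=36
Step 2: insert 47 -> lo=[36] (size 1, max 36) hi=[47] (size 1, min 47) -> median=41.5
Step 3: insert 7 -> lo=[7, 36] (size 2, max 36) hi=[47] (size 1, min 47) -> median=36
Step 4: insert 27 -> lo=[7, 27] (size 2, max 27) hi=[36, 47] (size 2, min 36) -> median=31.5
Step 5: insert 42 -> lo=[7, 27, 36] (size 3, max 36) hi=[42, 47] (size 2, min 42) -> median=36
Step 6: insert 32 -> lo=[7, 27, 32] (size 3, max 32) hi=[36, 42, 47] (size 3, min 36) -> median=34

Answer: 34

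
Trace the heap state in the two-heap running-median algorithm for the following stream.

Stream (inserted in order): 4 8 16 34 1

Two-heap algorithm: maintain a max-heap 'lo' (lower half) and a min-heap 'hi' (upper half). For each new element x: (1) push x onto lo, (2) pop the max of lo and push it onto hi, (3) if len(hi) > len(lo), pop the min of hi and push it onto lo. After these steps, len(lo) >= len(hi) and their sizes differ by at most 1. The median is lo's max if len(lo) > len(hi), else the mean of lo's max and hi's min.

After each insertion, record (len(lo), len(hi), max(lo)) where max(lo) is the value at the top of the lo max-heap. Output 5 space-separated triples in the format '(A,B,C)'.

Step 1: insert 4 -> lo=[4] hi=[] -> (len(lo)=1, len(hi)=0, max(lo)=4)
Step 2: insert 8 -> lo=[4] hi=[8] -> (len(lo)=1, len(hi)=1, max(lo)=4)
Step 3: insert 16 -> lo=[4, 8] hi=[16] -> (len(lo)=2, len(hi)=1, max(lo)=8)
Step 4: insert 34 -> lo=[4, 8] hi=[16, 34] -> (len(lo)=2, len(hi)=2, max(lo)=8)
Step 5: insert 1 -> lo=[1, 4, 8] hi=[16, 34] -> (len(lo)=3, len(hi)=2, max(lo)=8)

Answer: (1,0,4) (1,1,4) (2,1,8) (2,2,8) (3,2,8)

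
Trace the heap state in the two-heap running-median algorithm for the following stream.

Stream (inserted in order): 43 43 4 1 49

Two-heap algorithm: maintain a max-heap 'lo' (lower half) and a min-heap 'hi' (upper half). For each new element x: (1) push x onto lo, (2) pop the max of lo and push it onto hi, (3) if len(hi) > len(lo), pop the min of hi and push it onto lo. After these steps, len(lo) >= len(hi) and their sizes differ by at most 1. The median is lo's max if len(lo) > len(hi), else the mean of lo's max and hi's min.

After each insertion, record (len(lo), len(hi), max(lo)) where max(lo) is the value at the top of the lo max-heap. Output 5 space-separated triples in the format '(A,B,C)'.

Answer: (1,0,43) (1,1,43) (2,1,43) (2,2,4) (3,2,43)

Derivation:
Step 1: insert 43 -> lo=[43] hi=[] -> (len(lo)=1, len(hi)=0, max(lo)=43)
Step 2: insert 43 -> lo=[43] hi=[43] -> (len(lo)=1, len(hi)=1, max(lo)=43)
Step 3: insert 4 -> lo=[4, 43] hi=[43] -> (len(lo)=2, len(hi)=1, max(lo)=43)
Step 4: insert 1 -> lo=[1, 4] hi=[43, 43] -> (len(lo)=2, len(hi)=2, max(lo)=4)
Step 5: insert 49 -> lo=[1, 4, 43] hi=[43, 49] -> (len(lo)=3, len(hi)=2, max(lo)=43)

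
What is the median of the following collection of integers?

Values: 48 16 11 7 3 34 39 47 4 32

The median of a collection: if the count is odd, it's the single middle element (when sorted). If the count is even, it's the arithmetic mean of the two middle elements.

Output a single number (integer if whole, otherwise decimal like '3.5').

Answer: 24

Derivation:
Step 1: insert 48 -> lo=[48] (size 1, max 48) hi=[] (size 0) -> median=48
Step 2: insert 16 -> lo=[16] (size 1, max 16) hi=[48] (size 1, min 48) -> median=32
Step 3: insert 11 -> lo=[11, 16] (size 2, max 16) hi=[48] (size 1, min 48) -> median=16
Step 4: insert 7 -> lo=[7, 11] (size 2, max 11) hi=[16, 48] (size 2, min 16) -> median=13.5
Step 5: insert 3 -> lo=[3, 7, 11] (size 3, max 11) hi=[16, 48] (size 2, min 16) -> median=11
Step 6: insert 34 -> lo=[3, 7, 11] (size 3, max 11) hi=[16, 34, 48] (size 3, min 16) -> median=13.5
Step 7: insert 39 -> lo=[3, 7, 11, 16] (size 4, max 16) hi=[34, 39, 48] (size 3, min 34) -> median=16
Step 8: insert 47 -> lo=[3, 7, 11, 16] (size 4, max 16) hi=[34, 39, 47, 48] (size 4, min 34) -> median=25
Step 9: insert 4 -> lo=[3, 4, 7, 11, 16] (size 5, max 16) hi=[34, 39, 47, 48] (size 4, min 34) -> median=16
Step 10: insert 32 -> lo=[3, 4, 7, 11, 16] (size 5, max 16) hi=[32, 34, 39, 47, 48] (size 5, min 32) -> median=24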